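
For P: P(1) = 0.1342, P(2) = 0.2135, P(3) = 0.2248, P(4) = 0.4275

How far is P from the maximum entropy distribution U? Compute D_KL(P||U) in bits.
0.1274 bits

U(i) = 1/4 for all i

D_KL(P||U) = Σ P(x) log₂(P(x) / (1/4))
           = Σ P(x) log₂(P(x)) + log₂(4)
           = log₂(4) - H(P)

H(P) = -Σ P(x) log₂(P(x)):
  -P(1)·log₂(P(1)) = -(0.1342)·log₂(0.1342) = 0.38885
  -P(2)·log₂(P(2)) = -(0.2135)·log₂(0.2135) = 0.47561
  -P(3)·log₂(P(3)) = -(0.2248)·log₂(0.2248) = 0.48406
  -P(4)·log₂(P(4)) = -(0.4275)·log₂(0.4275) = 0.52412
H(P) = 0.38885 + 0.47561 + 0.48406 + 0.52412 = 1.87264 bits

log₂(4) = 2.00000 bits

D_KL(P||U) = 2.00000 - 1.87264 = 0.12736 ≈ 0.1274 bits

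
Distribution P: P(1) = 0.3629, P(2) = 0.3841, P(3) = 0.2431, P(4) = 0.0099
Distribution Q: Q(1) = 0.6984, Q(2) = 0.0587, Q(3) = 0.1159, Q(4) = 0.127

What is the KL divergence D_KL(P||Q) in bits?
0.9215 bits

D_KL(P||Q) = Σ P(x) log₂(P(x)/Q(x))

Computing term by term:
  P(1)·log₂(P(1)/Q(1)) = 0.3629·log₂(0.3629/0.6984) = -0.34275
  P(2)·log₂(P(2)/Q(2)) = 0.3841·log₂(0.3841/0.0587) = 1.04093
  P(3)·log₂(P(3)/Q(3)) = 0.2431·log₂(0.2431/0.1159) = 0.25979
  P(4)·log₂(P(4)/Q(4)) = 0.0099·log₂(0.0099/0.127) = -0.03644

D_KL(P||Q) = -0.34275 + 1.04093 + 0.25979 - 0.03644 = 0.92153 ≈ 0.9215 bits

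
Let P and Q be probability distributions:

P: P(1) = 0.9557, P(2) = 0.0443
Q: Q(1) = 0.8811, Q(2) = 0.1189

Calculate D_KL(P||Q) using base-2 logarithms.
0.0490 bits

D_KL(P||Q) = Σ P(x) log₂(P(x)/Q(x))

Computing term by term:
  P(1)·log₂(P(1)/Q(1)) = 0.9557·log₂(0.9557/0.8811) = 0.11206
  P(2)·log₂(P(2)/Q(2)) = 0.0443·log₂(0.0443/0.1189) = -0.06310

D_KL(P||Q) = 0.11206 - 0.06310 = 0.04896 ≈ 0.0490 bits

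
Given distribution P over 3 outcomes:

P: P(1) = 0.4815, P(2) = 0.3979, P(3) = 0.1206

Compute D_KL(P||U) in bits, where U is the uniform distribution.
0.1802 bits

U(i) = 1/3 for all i

D_KL(P||U) = Σ P(x) log₂(P(x) / (1/3))
           = Σ P(x) log₂(P(x)) + log₂(3)
           = log₂(3) - H(P)

H(P) = -Σ P(x) log₂(P(x)):
  -P(1)·log₂(P(1)) = -(0.4815)·log₂(0.4815) = 0.50769
  -P(2)·log₂(P(2)) = -(0.3979)·log₂(0.3979) = 0.52902
  -P(3)·log₂(P(3)) = -(0.1206)·log₂(0.1206) = 0.36803
H(P) = 0.50769 + 0.52902 + 0.36803 = 1.40474 bits

log₂(3) = 1.58496 bits

D_KL(P||U) = 1.58496 - 1.40474 = 0.18022 ≈ 0.1802 bits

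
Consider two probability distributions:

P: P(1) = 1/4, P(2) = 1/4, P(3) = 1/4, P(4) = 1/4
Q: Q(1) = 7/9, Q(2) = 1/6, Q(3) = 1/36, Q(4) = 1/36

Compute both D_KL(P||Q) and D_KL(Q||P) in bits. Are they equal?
D_KL(P||Q) = 1.3218 bits, D_KL(Q||P) = 1.0000 bits. No, they are not equal.

D_KL(P||Q) = Σ P(x) log₂(P(x)/Q(x))

Computing term by term:
  P(1)·log₂(P(1)/Q(1)) = (1/4)·log₂((1/4)/(7/9)) = -0.40936
  P(2)·log₂(P(2)/Q(2)) = (1/4)·log₂((1/4)/(1/6)) = 0.14624
  P(3)·log₂(P(3)/Q(3)) = (1/4)·log₂((1/4)/(1/36)) = 0.79248
  P(4)·log₂(P(4)/Q(4)) = (1/4)·log₂((1/4)/(1/36)) = 0.79248

D_KL(P||Q) = -0.40936 + 0.14624 + 0.79248 + 0.79248 = 1.32184 ≈ 1.3218 bits

D_KL(Q||P) = Σ Q(x) log₂(Q(x)/P(x))

Computing term by term:
  Q(1)·log₂(Q(1)/P(1)) = (7/9)·log₂((7/9)/(1/4)) = 1.27356
  Q(2)·log₂(Q(2)/P(2)) = (1/6)·log₂((1/6)/(1/4)) = -0.09749
  Q(3)·log₂(Q(3)/P(3)) = (1/36)·log₂((1/36)/(1/4)) = -0.08805
  Q(4)·log₂(Q(4)/P(4)) = (1/36)·log₂((1/36)/(1/4)) = -0.08805

D_KL(Q||P) = 1.27356 - 0.09749 - 0.08805 - 0.08805 = 0.99997 ≈ 1.0000 bits

These are NOT equal (difference: 0.3218 bits). KL divergence is asymmetric: D_KL(P||Q) ≠ D_KL(Q||P) in general.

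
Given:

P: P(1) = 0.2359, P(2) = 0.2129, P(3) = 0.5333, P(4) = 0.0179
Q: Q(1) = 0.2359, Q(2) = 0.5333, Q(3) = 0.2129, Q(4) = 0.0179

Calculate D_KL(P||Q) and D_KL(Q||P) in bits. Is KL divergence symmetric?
D_KL(P||Q) = 0.4245 bits, D_KL(Q||P) = 0.4245 bits. The two values coincide for this particular pair, but no — KL divergence is not symmetric in general.

D_KL(P||Q) = Σ P(x) log₂(P(x)/Q(x))

Computing term by term:
  P(1)·log₂(P(1)/Q(1)) = 0.2359·log₂(0.2359/0.2359) = 0.00000
  P(2)·log₂(P(2)/Q(2)) = 0.2129·log₂(0.2129/0.5333) = -0.28204
  P(3)·log₂(P(3)/Q(3)) = 0.5333·log₂(0.5333/0.2129) = 0.70650
  P(4)·log₂(P(4)/Q(4)) = 0.0179·log₂(0.0179/0.0179) = 0.00000

D_KL(P||Q) = 0.00000 - 0.28204 + 0.70650 + 0.00000 = 0.42446 ≈ 0.4245 bits

D_KL(Q||P) = Σ Q(x) log₂(Q(x)/P(x))

Computing term by term:
  Q(1)·log₂(Q(1)/P(1)) = 0.2359·log₂(0.2359/0.2359) = 0.00000
  Q(2)·log₂(Q(2)/P(2)) = 0.5333·log₂(0.5333/0.2129) = 0.70650
  Q(3)·log₂(Q(3)/P(3)) = 0.2129·log₂(0.2129/0.5333) = -0.28204
  Q(4)·log₂(Q(4)/P(4)) = 0.0179·log₂(0.0179/0.0179) = 0.00000

D_KL(Q||P) = 0.00000 + 0.70650 - 0.28204 + 0.00000 = 0.42446 ≈ 0.4245 bits

These ARE equal here. Q is P with outcomes relabeled (Q(2) = P(3), Q(3) = P(2)) by a relabeling that is its own inverse, so the two sums contain exactly the same terms in a different order. This is a special case — KL divergence is not symmetric in general: D_KL(P||Q) ≠ D_KL(Q||P) for most P, Q.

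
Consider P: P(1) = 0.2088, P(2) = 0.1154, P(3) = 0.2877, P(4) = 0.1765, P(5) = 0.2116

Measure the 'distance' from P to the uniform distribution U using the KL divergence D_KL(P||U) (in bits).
0.0577 bits

U(i) = 1/5 for all i

D_KL(P||U) = Σ P(x) log₂(P(x) / (1/5))
           = Σ P(x) log₂(P(x)) + log₂(5)
           = log₂(5) - H(P)

H(P) = -Σ P(x) log₂(P(x)):
  -P(1)·log₂(P(1)) = -(0.2088)·log₂(0.2088) = 0.47185
  -P(2)·log₂(P(2)) = -(0.1154)·log₂(0.1154) = 0.35950
  -P(3)·log₂(P(3)) = -(0.2877)·log₂(0.2877) = 0.51710
  -P(4)·log₂(P(4)) = -(0.1765)·log₂(0.1765) = 0.44165
  -P(5)·log₂(P(5)) = -(0.2116)·log₂(0.2116) = 0.47411
H(P) = 0.47185 + 0.35950 + 0.51710 + 0.44165 + 0.47411 = 2.26421 bits

log₂(5) = 2.32193 bits

D_KL(P||U) = 2.32193 - 2.26421 = 0.05772 ≈ 0.0577 bits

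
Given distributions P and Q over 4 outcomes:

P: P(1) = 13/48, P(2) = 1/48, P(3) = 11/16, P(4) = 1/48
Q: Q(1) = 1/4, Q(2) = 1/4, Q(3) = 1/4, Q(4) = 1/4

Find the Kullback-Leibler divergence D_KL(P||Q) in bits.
0.8853 bits

D_KL(P||Q) = Σ P(x) log₂(P(x)/Q(x))

Computing term by term:
  P(1)·log₂(P(1)/Q(1)) = (13/48)·log₂((13/48)/(1/4)) = 0.03128
  P(2)·log₂(P(2)/Q(2)) = (1/48)·log₂((1/48)/(1/4)) = -0.07469
  P(3)·log₂(P(3)/Q(3)) = (11/16)·log₂((11/16)/(1/4)) = 1.00336
  P(4)·log₂(P(4)/Q(4)) = (1/48)·log₂((1/48)/(1/4)) = -0.07469

D_KL(P||Q) = 0.03128 - 0.07469 + 1.00336 - 0.07469 = 0.88526 ≈ 0.8853 bits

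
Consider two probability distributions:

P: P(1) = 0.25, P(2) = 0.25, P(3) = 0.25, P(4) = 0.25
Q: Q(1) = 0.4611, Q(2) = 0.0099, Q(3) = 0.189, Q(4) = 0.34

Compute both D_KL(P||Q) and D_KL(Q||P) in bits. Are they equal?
D_KL(P||Q) = 0.9338 bits, D_KL(Q||P) = 0.4357 bits. No, they are not equal.

D_KL(P||Q) = Σ P(x) log₂(P(x)/Q(x))

Computing term by term:
  P(1)·log₂(P(1)/Q(1)) = 0.25·log₂(0.25/0.4611) = -0.22079
  P(2)·log₂(P(2)/Q(2)) = 0.25·log₂(0.25/0.0099) = 1.16459
  P(3)·log₂(P(3)/Q(3)) = 0.25·log₂(0.25/0.189) = 0.10089
  P(4)·log₂(P(4)/Q(4)) = 0.25·log₂(0.25/0.34) = -0.11090

D_KL(P||Q) = -0.22079 + 1.16459 + 0.10089 - 0.11090 = 0.93379 ≈ 0.9338 bits

D_KL(Q||P) = Σ Q(x) log₂(Q(x)/P(x))

Computing term by term:
  Q(1)·log₂(Q(1)/P(1)) = 0.4611·log₂(0.4611/0.25) = 0.40722
  Q(2)·log₂(Q(2)/P(2)) = 0.0099·log₂(0.0099/0.25) = -0.04612
  Q(3)·log₂(Q(3)/P(3)) = 0.189·log₂(0.189/0.25) = -0.07627
  Q(4)·log₂(Q(4)/P(4)) = 0.34·log₂(0.34/0.25) = 0.15083

D_KL(Q||P) = 0.40722 - 0.04612 - 0.07627 + 0.15083 = 0.43566 ≈ 0.4357 bits

These are NOT equal (difference: 0.4981 bits). KL divergence is asymmetric: D_KL(P||Q) ≠ D_KL(Q||P) in general.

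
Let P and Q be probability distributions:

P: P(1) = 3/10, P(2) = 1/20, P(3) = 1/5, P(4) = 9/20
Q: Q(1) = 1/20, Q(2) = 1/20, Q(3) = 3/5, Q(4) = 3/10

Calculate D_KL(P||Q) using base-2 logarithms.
0.7217 bits

D_KL(P||Q) = Σ P(x) log₂(P(x)/Q(x))

Computing term by term:
  P(1)·log₂(P(1)/Q(1)) = (3/10)·log₂((3/10)/(1/20)) = 0.77549
  P(2)·log₂(P(2)/Q(2)) = (1/20)·log₂((1/20)/(1/20)) = 0.00000
  P(3)·log₂(P(3)/Q(3)) = (1/5)·log₂((1/5)/(3/5)) = -0.31699
  P(4)·log₂(P(4)/Q(4)) = (9/20)·log₂((9/20)/(3/10)) = 0.26323

D_KL(P||Q) = 0.77549 + 0.00000 - 0.31699 + 0.26323 = 0.72173 ≈ 0.7217 bits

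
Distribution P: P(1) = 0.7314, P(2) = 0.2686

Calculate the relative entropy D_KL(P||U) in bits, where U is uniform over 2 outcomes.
0.1606 bits

U(i) = 1/2 for all i

D_KL(P||U) = Σ P(x) log₂(P(x) / (1/2))
           = Σ P(x) log₂(P(x)) + log₂(2)
           = log₂(2) - H(P)

H(P) = -Σ P(x) log₂(P(x)):
  -P(1)·log₂(P(1)) = -(0.7314)·log₂(0.7314) = 0.33006
  -P(2)·log₂(P(2)) = -(0.2686)·log₂(0.2686) = 0.50939
H(P) = 0.33006 + 0.50939 = 0.83945 bits

log₂(2) = 1.00000 bits

D_KL(P||U) = 1.00000 - 0.83945 = 0.16055 ≈ 0.1606 bits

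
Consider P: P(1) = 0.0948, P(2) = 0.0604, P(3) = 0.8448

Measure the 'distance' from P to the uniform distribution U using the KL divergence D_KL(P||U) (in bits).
0.8126 bits

U(i) = 1/3 for all i

D_KL(P||U) = Σ P(x) log₂(P(x) / (1/3))
           = Σ P(x) log₂(P(x)) + log₂(3)
           = log₂(3) - H(P)

H(P) = -Σ P(x) log₂(P(x)):
  -P(1)·log₂(P(1)) = -(0.0948)·log₂(0.0948) = 0.32222
  -P(2)·log₂(P(2)) = -(0.0604)·log₂(0.0604) = 0.24458
  -P(3)·log₂(P(3)) = -(0.8448)·log₂(0.8448) = 0.20556
H(P) = 0.32222 + 0.24458 + 0.20556 = 0.77236 bits

log₂(3) = 1.58496 bits

D_KL(P||U) = 1.58496 - 0.77236 = 0.81260 ≈ 0.8126 bits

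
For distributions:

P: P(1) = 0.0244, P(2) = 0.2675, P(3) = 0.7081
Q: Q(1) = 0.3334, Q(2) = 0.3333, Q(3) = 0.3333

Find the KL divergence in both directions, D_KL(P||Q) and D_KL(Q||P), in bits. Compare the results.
D_KL(P||Q) = 0.5929 bits, D_KL(Q||P) = 1.0011 bits. D_KL(Q||P) is larger than D_KL(P||Q) by 0.4082 bits; the two directions differ.

D_KL(P||Q) = Σ P(x) log₂(P(x)/Q(x))

Computing term by term:
  P(1)·log₂(P(1)/Q(1)) = 0.0244·log₂(0.0244/0.3334) = -0.09204
  P(2)·log₂(P(2)/Q(2)) = 0.2675·log₂(0.2675/0.3333) = -0.08487
  P(3)·log₂(P(3)/Q(3)) = 0.7081·log₂(0.7081/0.3333) = 0.76980

D_KL(P||Q) = -0.09204 - 0.08487 + 0.76980 = 0.59289 ≈ 0.5929 bits

D_KL(Q||P) = Σ Q(x) log₂(Q(x)/P(x))

Computing term by term:
  Q(1)·log₂(Q(1)/P(1)) = 0.3334·log₂(0.3334/0.0244) = 1.25769
  Q(2)·log₂(Q(2)/P(2)) = 0.3333·log₂(0.3333/0.2675) = 0.10575
  Q(3)·log₂(Q(3)/P(3)) = 0.3333·log₂(0.3333/0.7081) = -0.36234

D_KL(Q||P) = 1.25769 + 0.10575 - 0.36234 = 1.00110 ≈ 1.0011 bits

These are NOT equal (difference: 0.4082 bits). KL divergence is asymmetric: D_KL(P||Q) ≠ D_KL(Q||P) in general.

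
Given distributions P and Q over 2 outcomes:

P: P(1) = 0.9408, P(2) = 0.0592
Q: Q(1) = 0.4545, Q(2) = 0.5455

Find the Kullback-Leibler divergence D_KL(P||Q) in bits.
0.7978 bits

D_KL(P||Q) = Σ P(x) log₂(P(x)/Q(x))

Computing term by term:
  P(1)·log₂(P(1)/Q(1)) = 0.9408·log₂(0.9408/0.4545) = 0.98747
  P(2)·log₂(P(2)/Q(2)) = 0.0592·log₂(0.0592/0.5455) = -0.18967

D_KL(P||Q) = 0.98747 - 0.18967 = 0.79780 ≈ 0.7978 bits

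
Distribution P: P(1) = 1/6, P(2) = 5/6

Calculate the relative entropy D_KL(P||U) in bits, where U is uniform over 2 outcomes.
0.3500 bits

U(i) = 1/2 for all i

D_KL(P||U) = Σ P(x) log₂(P(x) / (1/2))
           = Σ P(x) log₂(P(x)) + log₂(2)
           = log₂(2) - H(P)

H(P) = -Σ P(x) log₂(P(x)):
  -P(1)·log₂(P(1)) = -(1/6)·log₂(1/6) = 0.43083
  -P(2)·log₂(P(2)) = -(5/6)·log₂(5/6) = 0.21920
H(P) = 0.43083 + 0.21920 = 0.65003 bits

log₂(2) = 1.00000 bits

D_KL(P||U) = 1.00000 - 0.65003 = 0.34997 ≈ 0.3500 bits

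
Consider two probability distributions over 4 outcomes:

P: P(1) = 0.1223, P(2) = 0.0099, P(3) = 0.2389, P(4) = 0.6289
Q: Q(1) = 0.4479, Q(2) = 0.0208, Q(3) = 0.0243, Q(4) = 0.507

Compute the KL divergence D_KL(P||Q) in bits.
0.7436 bits

D_KL(P||Q) = Σ P(x) log₂(P(x)/Q(x))

Computing term by term:
  P(1)·log₂(P(1)/Q(1)) = 0.1223·log₂(0.1223/0.4479) = -0.22904
  P(2)·log₂(P(2)/Q(2)) = 0.0099·log₂(0.0099/0.0208) = -0.01060
  P(3)·log₂(P(3)/Q(3)) = 0.2389·log₂(0.2389/0.0243) = 0.78774
  P(4)·log₂(P(4)/Q(4)) = 0.6289·log₂(0.6289/0.507) = 0.19549

D_KL(P||Q) = -0.22904 - 0.01060 + 0.78774 + 0.19549 = 0.74359 ≈ 0.7436 bits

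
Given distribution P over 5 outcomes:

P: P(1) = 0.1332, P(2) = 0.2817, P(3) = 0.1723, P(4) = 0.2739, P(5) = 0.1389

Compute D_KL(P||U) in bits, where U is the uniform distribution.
0.0752 bits

U(i) = 1/5 for all i

D_KL(P||U) = Σ P(x) log₂(P(x) / (1/5))
           = Σ P(x) log₂(P(x)) + log₂(5)
           = log₂(5) - H(P)

H(P) = -Σ P(x) log₂(P(x)):
  -P(1)·log₂(P(1)) = -(0.1332)·log₂(0.1332) = 0.38739
  -P(2)·log₂(P(2)) = -(0.2817)·log₂(0.2817) = 0.51488
  -P(3)·log₂(P(3)) = -(0.1723)·log₂(0.1723) = 0.43713
  -P(4)·log₂(P(4)) = -(0.2739)·log₂(0.2739) = 0.51172
  -P(5)·log₂(P(5)) = -(0.1389)·log₂(0.1389) = 0.39557
H(P) = 0.38739 + 0.51488 + 0.43713 + 0.51172 + 0.39557 = 2.24669 bits

log₂(5) = 2.32193 bits

D_KL(P||U) = 2.32193 - 2.24669 = 0.07524 ≈ 0.0752 bits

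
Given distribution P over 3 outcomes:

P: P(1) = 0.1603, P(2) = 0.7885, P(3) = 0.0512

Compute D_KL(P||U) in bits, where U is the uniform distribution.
0.6717 bits

U(i) = 1/3 for all i

D_KL(P||U) = Σ P(x) log₂(P(x) / (1/3))
           = Σ P(x) log₂(P(x)) + log₂(3)
           = log₂(3) - H(P)

H(P) = -Σ P(x) log₂(P(x)):
  -P(1)·log₂(P(1)) = -(0.1603)·log₂(0.1603) = 0.42338
  -P(2)·log₂(P(2)) = -(0.7885)·log₂(0.7885) = 0.27031
  -P(3)·log₂(P(3)) = -(0.0512)·log₂(0.0512) = 0.21953
H(P) = 0.42338 + 0.27031 + 0.21953 = 0.91322 bits

log₂(3) = 1.58496 bits

D_KL(P||U) = 1.58496 - 0.91322 = 0.67174 ≈ 0.6717 bits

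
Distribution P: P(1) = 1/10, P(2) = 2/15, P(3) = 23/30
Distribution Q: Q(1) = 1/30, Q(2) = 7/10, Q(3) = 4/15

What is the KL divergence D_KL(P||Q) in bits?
1.0076 bits

D_KL(P||Q) = Σ P(x) log₂(P(x)/Q(x))

Computing term by term:
  P(1)·log₂(P(1)/Q(1)) = (1/10)·log₂((1/10)/(1/30)) = 0.15850
  P(2)·log₂(P(2)/Q(2)) = (2/15)·log₂((2/15)/(7/10)) = -0.31898
  P(3)·log₂(P(3)/Q(3)) = (23/30)·log₂((23/30)/(4/15)) = 1.16806

D_KL(P||Q) = 0.15850 - 0.31898 + 1.16806 = 1.00758 ≈ 1.0076 bits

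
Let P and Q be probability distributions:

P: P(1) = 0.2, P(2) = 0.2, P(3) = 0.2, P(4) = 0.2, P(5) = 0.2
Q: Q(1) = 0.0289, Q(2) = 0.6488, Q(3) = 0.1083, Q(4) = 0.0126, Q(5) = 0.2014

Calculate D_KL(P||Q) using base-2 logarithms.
1.1913 bits

D_KL(P||Q) = Σ P(x) log₂(P(x)/Q(x))

Computing term by term:
  P(1)·log₂(P(1)/Q(1)) = 0.2·log₂(0.2/0.0289) = 0.55817
  P(2)·log₂(P(2)/Q(2)) = 0.2·log₂(0.2/0.6488) = -0.33955
  P(3)·log₂(P(3)/Q(3)) = 0.2·log₂(0.2/0.1083) = 0.17699
  P(4)·log₂(P(4)/Q(4)) = 0.2·log₂(0.2/0.0126) = 0.79770
  P(5)·log₂(P(5)/Q(5)) = 0.2·log₂(0.2/0.2014) = -0.00201

D_KL(P||Q) = 0.55817 - 0.33955 + 0.17699 + 0.79770 - 0.00201 = 1.19130 ≈ 1.1913 bits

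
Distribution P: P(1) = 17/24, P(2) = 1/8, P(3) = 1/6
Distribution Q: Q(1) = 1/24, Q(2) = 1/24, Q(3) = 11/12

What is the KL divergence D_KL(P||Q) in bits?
2.6835 bits

D_KL(P||Q) = Σ P(x) log₂(P(x)/Q(x))

Computing term by term:
  P(1)·log₂(P(1)/Q(1)) = (17/24)·log₂((17/24)/(1/24)) = 2.89529
  P(2)·log₂(P(2)/Q(2)) = (1/8)·log₂((1/8)/(1/24)) = 0.19812
  P(3)·log₂(P(3)/Q(3)) = (1/6)·log₂((1/6)/(11/12)) = -0.40991

D_KL(P||Q) = 2.89529 + 0.19812 - 0.40991 = 2.68350 ≈ 2.6835 bits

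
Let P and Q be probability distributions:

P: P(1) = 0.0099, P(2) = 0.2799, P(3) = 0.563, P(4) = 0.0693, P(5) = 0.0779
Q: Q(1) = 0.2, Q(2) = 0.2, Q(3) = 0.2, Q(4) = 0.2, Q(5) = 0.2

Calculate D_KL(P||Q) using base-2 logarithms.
0.7215 bits

D_KL(P||Q) = Σ P(x) log₂(P(x)/Q(x))

Computing term by term:
  P(1)·log₂(P(1)/Q(1)) = 0.0099·log₂(0.0099/0.2) = -0.04293
  P(2)·log₂(P(2)/Q(2)) = 0.2799·log₂(0.2799/0.2) = 0.13573
  P(3)·log₂(P(3)/Q(3)) = 0.563·log₂(0.563/0.2) = 0.84063
  P(4)·log₂(P(4)/Q(4)) = 0.0693·log₂(0.0693/0.2) = -0.10596
  P(5)·log₂(P(5)/Q(5)) = 0.0779·log₂(0.0779/0.2) = -0.10597

D_KL(P||Q) = -0.04293 + 0.13573 + 0.84063 - 0.10596 - 0.10597 = 0.72150 ≈ 0.7215 bits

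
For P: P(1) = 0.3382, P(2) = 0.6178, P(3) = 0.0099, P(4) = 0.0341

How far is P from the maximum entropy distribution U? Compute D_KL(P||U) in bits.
0.8097 bits

U(i) = 1/4 for all i

D_KL(P||U) = Σ P(x) log₂(P(x) / (1/4))
           = Σ P(x) log₂(P(x)) + log₂(4)
           = log₂(4) - H(P)

H(P) = -Σ P(x) log₂(P(x)):
  -P(1)·log₂(P(1)) = -(0.3382)·log₂(0.3382) = 0.52896
  -P(2)·log₂(P(2)) = -(0.6178)·log₂(0.6178) = 0.42924
  -P(3)·log₂(P(3)) = -(0.0099)·log₂(0.0099) = 0.06592
  -P(4)·log₂(P(4)) = -(0.0341)·log₂(0.0341) = 0.16621
H(P) = 0.52896 + 0.42924 + 0.06592 + 0.16621 = 1.19033 bits

log₂(4) = 2.00000 bits

D_KL(P||U) = 2.00000 - 1.19033 = 0.80967 ≈ 0.8097 bits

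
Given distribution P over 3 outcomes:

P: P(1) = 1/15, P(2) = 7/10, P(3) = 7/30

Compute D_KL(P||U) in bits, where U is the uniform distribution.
0.4744 bits

U(i) = 1/3 for all i

D_KL(P||U) = Σ P(x) log₂(P(x) / (1/3))
           = Σ P(x) log₂(P(x)) + log₂(3)
           = log₂(3) - H(P)

H(P) = -Σ P(x) log₂(P(x)):
  -P(1)·log₂(P(1)) = -(1/15)·log₂(1/15) = 0.26046
  -P(2)·log₂(P(2)) = -(7/10)·log₂(7/10) = 0.36020
  -P(3)·log₂(P(3)) = -(7/30)·log₂(7/30) = 0.48989
H(P) = 0.26046 + 0.36020 + 0.48989 = 1.11055 bits

log₂(3) = 1.58496 bits

D_KL(P||U) = 1.58496 - 1.11055 = 0.47441 ≈ 0.4744 bits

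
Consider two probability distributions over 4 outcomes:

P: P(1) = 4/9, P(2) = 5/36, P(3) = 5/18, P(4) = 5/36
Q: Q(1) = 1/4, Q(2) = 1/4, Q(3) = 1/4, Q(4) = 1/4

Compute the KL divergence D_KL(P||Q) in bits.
0.1756 bits

D_KL(P||Q) = Σ P(x) log₂(P(x)/Q(x))

Computing term by term:
  P(1)·log₂(P(1)/Q(1)) = (4/9)·log₂((4/9)/(1/4)) = 0.36892
  P(2)·log₂(P(2)/Q(2)) = (5/36)·log₂((5/36)/(1/4)) = -0.11778
  P(3)·log₂(P(3)/Q(3)) = (5/18)·log₂((5/18)/(1/4)) = 0.04222
  P(4)·log₂(P(4)/Q(4)) = (5/36)·log₂((5/36)/(1/4)) = -0.11778

D_KL(P||Q) = 0.36892 - 0.11778 + 0.04222 - 0.11778 = 0.17558 ≈ 0.1756 bits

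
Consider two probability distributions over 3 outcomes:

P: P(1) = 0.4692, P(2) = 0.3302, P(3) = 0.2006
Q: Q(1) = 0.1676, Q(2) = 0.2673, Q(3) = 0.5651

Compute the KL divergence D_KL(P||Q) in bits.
0.4978 bits

D_KL(P||Q) = Σ P(x) log₂(P(x)/Q(x))

Computing term by term:
  P(1)·log₂(P(1)/Q(1)) = 0.4692·log₂(0.4692/0.1676) = 0.69685
  P(2)·log₂(P(2)/Q(2)) = 0.3302·log₂(0.3302/0.2673) = 0.10067
  P(3)·log₂(P(3)/Q(3)) = 0.2006·log₂(0.2006/0.5651) = -0.29973

D_KL(P||Q) = 0.69685 + 0.10067 - 0.29973 = 0.49779 ≈ 0.4978 bits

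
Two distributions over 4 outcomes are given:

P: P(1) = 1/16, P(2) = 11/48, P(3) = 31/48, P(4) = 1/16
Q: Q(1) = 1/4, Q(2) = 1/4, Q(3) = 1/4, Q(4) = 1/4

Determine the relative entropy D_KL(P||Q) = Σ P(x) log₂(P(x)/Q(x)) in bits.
0.6055 bits

D_KL(P||Q) = Σ P(x) log₂(P(x)/Q(x))

Computing term by term:
  P(1)·log₂(P(1)/Q(1)) = (1/16)·log₂((1/16)/(1/4)) = -0.12500
  P(2)·log₂(P(2)/Q(2)) = (11/48)·log₂((11/48)/(1/4)) = -0.02877
  P(3)·log₂(P(3)/Q(3)) = (31/48)·log₂((31/48)/(1/4)) = 0.88430
  P(4)·log₂(P(4)/Q(4)) = (1/16)·log₂((1/16)/(1/4)) = -0.12500

D_KL(P||Q) = -0.12500 - 0.02877 + 0.88430 - 0.12500 = 0.60553 ≈ 0.6055 bits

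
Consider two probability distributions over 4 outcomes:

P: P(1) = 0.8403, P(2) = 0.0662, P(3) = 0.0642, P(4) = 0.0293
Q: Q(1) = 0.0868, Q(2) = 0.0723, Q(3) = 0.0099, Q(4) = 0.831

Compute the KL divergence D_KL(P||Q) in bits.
2.7754 bits

D_KL(P||Q) = Σ P(x) log₂(P(x)/Q(x))

Computing term by term:
  P(1)·log₂(P(1)/Q(1)) = 0.8403·log₂(0.8403/0.0868) = 2.75210
  P(2)·log₂(P(2)/Q(2)) = 0.0662·log₂(0.0662/0.0723) = -0.00842
  P(3)·log₂(P(3)/Q(3)) = 0.0642·log₂(0.0642/0.0099) = 0.17315
  P(4)·log₂(P(4)/Q(4)) = 0.0293·log₂(0.0293/0.831) = -0.14140

D_KL(P||Q) = 2.75210 - 0.00842 + 0.17315 - 0.14140 = 2.77543 ≈ 2.7754 bits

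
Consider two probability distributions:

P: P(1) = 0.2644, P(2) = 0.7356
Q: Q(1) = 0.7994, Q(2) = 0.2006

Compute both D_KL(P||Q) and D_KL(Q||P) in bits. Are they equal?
D_KL(P||Q) = 0.9569 bits, D_KL(Q||P) = 0.9000 bits. No, they are not equal.

D_KL(P||Q) = Σ P(x) log₂(P(x)/Q(x))

Computing term by term:
  P(1)·log₂(P(1)/Q(1)) = 0.2644·log₂(0.2644/0.7994) = -0.42203
  P(2)·log₂(P(2)/Q(2)) = 0.7356·log₂(0.7356/0.2006) = 1.37896

D_KL(P||Q) = -0.42203 + 1.37896 = 0.95693 ≈ 0.9569 bits

D_KL(Q||P) = Σ Q(x) log₂(Q(x)/P(x))

Computing term by term:
  Q(1)·log₂(Q(1)/P(1)) = 0.7994·log₂(0.7994/0.2644) = 1.27600
  Q(2)·log₂(Q(2)/P(2)) = 0.2006·log₂(0.2006/0.7356) = -0.37604

D_KL(Q||P) = 1.27600 - 0.37604 = 0.89996 ≈ 0.9000 bits

These are NOT equal (difference: 0.0569 bits). KL divergence is asymmetric: D_KL(P||Q) ≠ D_KL(Q||P) in general.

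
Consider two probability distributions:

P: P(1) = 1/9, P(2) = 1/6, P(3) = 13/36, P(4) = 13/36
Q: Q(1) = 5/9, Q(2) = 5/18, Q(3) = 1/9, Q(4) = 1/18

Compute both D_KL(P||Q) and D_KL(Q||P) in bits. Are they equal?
D_KL(P||Q) = 1.2084 bits, D_KL(Q||P) = 1.1557 bits. No, they are not equal.

D_KL(P||Q) = Σ P(x) log₂(P(x)/Q(x))

Computing term by term:
  P(1)·log₂(P(1)/Q(1)) = (1/9)·log₂((1/9)/(5/9)) = -0.25799
  P(2)·log₂(P(2)/Q(2)) = (1/6)·log₂((1/6)/(5/18)) = -0.12283
  P(3)·log₂(P(3)/Q(3)) = (13/36)·log₂((13/36)/(1/9)) = 0.61405
  P(4)·log₂(P(4)/Q(4)) = (13/36)·log₂((13/36)/(1/18)) = 0.97516

D_KL(P||Q) = -0.25799 - 0.12283 + 0.61405 + 0.97516 = 1.20839 ≈ 1.2084 bits

D_KL(Q||P) = Σ Q(x) log₂(Q(x)/P(x))

Computing term by term:
  Q(1)·log₂(Q(1)/P(1)) = (5/9)·log₂((5/9)/(1/9)) = 1.28996
  Q(2)·log₂(Q(2)/P(2)) = (5/18)·log₂((5/18)/(1/6)) = 0.20471
  Q(3)·log₂(Q(3)/P(3)) = (1/9)·log₂((1/9)/(13/36)) = -0.18894
  Q(4)·log₂(Q(4)/P(4)) = (1/18)·log₂((1/18)/(13/36)) = -0.15002

D_KL(Q||P) = 1.28996 + 0.20471 - 0.18894 - 0.15002 = 1.15571 ≈ 1.1557 bits

These are NOT equal (difference: 0.0527 bits). KL divergence is asymmetric: D_KL(P||Q) ≠ D_KL(Q||P) in general.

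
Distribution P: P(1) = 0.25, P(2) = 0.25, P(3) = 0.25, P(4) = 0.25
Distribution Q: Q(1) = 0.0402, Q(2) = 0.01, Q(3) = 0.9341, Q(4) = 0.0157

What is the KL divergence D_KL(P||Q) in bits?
2.3430 bits

D_KL(P||Q) = Σ P(x) log₂(P(x)/Q(x))

Computing term by term:
  P(1)·log₂(P(1)/Q(1)) = 0.25·log₂(0.25/0.0402) = 0.65917
  P(2)·log₂(P(2)/Q(2)) = 0.25·log₂(0.25/0.01) = 1.16096
  P(3)·log₂(P(3)/Q(3)) = 0.25·log₂(0.25/0.9341) = -0.47541
  P(4)·log₂(P(4)/Q(4)) = 0.25·log₂(0.25/0.0157) = 0.99827

D_KL(P||Q) = 0.65917 + 1.16096 - 0.47541 + 0.99827 = 2.34299 ≈ 2.3430 bits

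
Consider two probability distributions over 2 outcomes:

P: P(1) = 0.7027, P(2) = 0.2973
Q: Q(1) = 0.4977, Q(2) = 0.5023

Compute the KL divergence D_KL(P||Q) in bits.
0.1247 bits

D_KL(P||Q) = Σ P(x) log₂(P(x)/Q(x))

Computing term by term:
  P(1)·log₂(P(1)/Q(1)) = 0.7027·log₂(0.7027/0.4977) = 0.34969
  P(2)·log₂(P(2)/Q(2)) = 0.2973·log₂(0.2973/0.5023) = -0.22495

D_KL(P||Q) = 0.34969 - 0.22495 = 0.12474 ≈ 0.1247 bits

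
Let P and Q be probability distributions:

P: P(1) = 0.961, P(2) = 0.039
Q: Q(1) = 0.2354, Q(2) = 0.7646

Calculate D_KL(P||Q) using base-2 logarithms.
1.7828 bits

D_KL(P||Q) = Σ P(x) log₂(P(x)/Q(x))

Computing term by term:
  P(1)·log₂(P(1)/Q(1)) = 0.961·log₂(0.961/0.2354) = 1.95027
  P(2)·log₂(P(2)/Q(2)) = 0.039·log₂(0.039/0.7646) = -0.16743

D_KL(P||Q) = 1.95027 - 0.16743 = 1.78284 ≈ 1.7828 bits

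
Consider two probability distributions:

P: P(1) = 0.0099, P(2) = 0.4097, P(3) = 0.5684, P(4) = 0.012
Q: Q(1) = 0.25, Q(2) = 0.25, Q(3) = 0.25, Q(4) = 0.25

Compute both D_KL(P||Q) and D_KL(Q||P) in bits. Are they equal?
D_KL(P||Q) = 0.8668 bits, D_KL(Q||P) = 1.7854 bits. No, they are not equal.

D_KL(P||Q) = Σ P(x) log₂(P(x)/Q(x))

Computing term by term:
  P(1)·log₂(P(1)/Q(1)) = 0.0099·log₂(0.0099/0.25) = -0.04612
  P(2)·log₂(P(2)/Q(2)) = 0.4097·log₂(0.4097/0.25) = 0.29197
  P(3)·log₂(P(3)/Q(3)) = 0.5684·log₂(0.5684/0.25) = 0.67354
  P(4)·log₂(P(4)/Q(4)) = 0.012·log₂(0.012/0.25) = -0.05257

D_KL(P||Q) = -0.04612 + 0.29197 + 0.67354 - 0.05257 = 0.86682 ≈ 0.8668 bits

D_KL(Q||P) = Σ Q(x) log₂(Q(x)/P(x))

Computing term by term:
  Q(1)·log₂(Q(1)/P(1)) = 0.25·log₂(0.25/0.0099) = 1.16459
  Q(2)·log₂(Q(2)/P(2)) = 0.25·log₂(0.25/0.4097) = -0.17816
  Q(3)·log₂(Q(3)/P(3)) = 0.25·log₂(0.25/0.5684) = -0.29624
  Q(4)·log₂(Q(4)/P(4)) = 0.25·log₂(0.25/0.012) = 1.09521

D_KL(Q||P) = 1.16459 - 0.17816 - 0.29624 + 1.09521 = 1.78540 ≈ 1.7854 bits

These are NOT equal (difference: 0.9186 bits). KL divergence is asymmetric: D_KL(P||Q) ≠ D_KL(Q||P) in general.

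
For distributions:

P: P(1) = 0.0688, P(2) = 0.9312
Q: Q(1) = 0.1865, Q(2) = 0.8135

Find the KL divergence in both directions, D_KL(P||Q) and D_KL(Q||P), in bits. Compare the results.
D_KL(P||Q) = 0.0826 bits, D_KL(Q||P) = 0.1097 bits. D_KL(Q||P) is larger than D_KL(P||Q) by 0.0271 bits; the two directions differ.

D_KL(P||Q) = Σ P(x) log₂(P(x)/Q(x))

Computing term by term:
  P(1)·log₂(P(1)/Q(1)) = 0.0688·log₂(0.0688/0.1865) = -0.09898
  P(2)·log₂(P(2)/Q(2)) = 0.9312·log₂(0.9312/0.8135) = 0.18154

D_KL(P||Q) = -0.09898 + 0.18154 = 0.08256 ≈ 0.0826 bits

D_KL(Q||P) = Σ Q(x) log₂(Q(x)/P(x))

Computing term by term:
  Q(1)·log₂(Q(1)/P(1)) = 0.1865·log₂(0.1865/0.0688) = 0.26832
  Q(2)·log₂(Q(2)/P(2)) = 0.8135·log₂(0.8135/0.9312) = -0.15859

D_KL(Q||P) = 0.26832 - 0.15859 = 0.10973 ≈ 0.1097 bits

These are NOT equal (difference: 0.0271 bits). KL divergence is asymmetric: D_KL(P||Q) ≠ D_KL(Q||P) in general.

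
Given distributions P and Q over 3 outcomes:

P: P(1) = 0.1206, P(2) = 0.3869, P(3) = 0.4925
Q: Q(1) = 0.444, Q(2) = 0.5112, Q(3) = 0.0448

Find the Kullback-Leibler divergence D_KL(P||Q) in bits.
1.3211 bits

D_KL(P||Q) = Σ P(x) log₂(P(x)/Q(x))

Computing term by term:
  P(1)·log₂(P(1)/Q(1)) = 0.1206·log₂(0.1206/0.444) = -0.22677
  P(2)·log₂(P(2)/Q(2)) = 0.3869·log₂(0.3869/0.5112) = -0.15551
  P(3)·log₂(P(3)/Q(3)) = 0.4925·log₂(0.4925/0.0448) = 1.70334

D_KL(P||Q) = -0.22677 - 0.15551 + 1.70334 = 1.32106 ≈ 1.3211 bits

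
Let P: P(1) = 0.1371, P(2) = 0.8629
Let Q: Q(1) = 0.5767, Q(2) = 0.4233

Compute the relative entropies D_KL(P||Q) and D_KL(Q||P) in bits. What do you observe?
D_KL(P||Q) = 0.6025 bits, D_KL(Q||P) = 0.7603 bits. The two directions give different values (D_KL(Q||P) exceeds D_KL(P||Q) by 0.1578 bits): KL divergence is asymmetric.

D_KL(P||Q) = Σ P(x) log₂(P(x)/Q(x))

Computing term by term:
  P(1)·log₂(P(1)/Q(1)) = 0.1371·log₂(0.1371/0.5767) = -0.28415
  P(2)·log₂(P(2)/Q(2)) = 0.8629·log₂(0.8629/0.4233) = 0.88664

D_KL(P||Q) = -0.28415 + 0.88664 = 0.60249 ≈ 0.6025 bits

D_KL(Q||P) = Σ Q(x) log₂(Q(x)/P(x))

Computing term by term:
  Q(1)·log₂(Q(1)/P(1)) = 0.5767·log₂(0.5767/0.1371) = 1.19526
  Q(2)·log₂(Q(2)/P(2)) = 0.4233·log₂(0.4233/0.8629) = -0.43495

D_KL(Q||P) = 1.19526 - 0.43495 = 0.76031 ≈ 0.7603 bits

These are NOT equal (difference: 0.1578 bits). KL divergence is asymmetric: D_KL(P||Q) ≠ D_KL(Q||P) in general.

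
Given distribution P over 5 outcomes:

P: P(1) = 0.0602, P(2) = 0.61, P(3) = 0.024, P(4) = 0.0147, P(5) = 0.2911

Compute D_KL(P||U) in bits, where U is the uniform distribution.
0.9060 bits

U(i) = 1/5 for all i

D_KL(P||U) = Σ P(x) log₂(P(x) / (1/5))
           = Σ P(x) log₂(P(x)) + log₂(5)
           = log₂(5) - H(P)

H(P) = -Σ P(x) log₂(P(x)):
  -P(1)·log₂(P(1)) = -(0.0602)·log₂(0.0602) = 0.24406
  -P(2)·log₂(P(2)) = -(0.61)·log₂(0.61) = 0.43500
  -P(3)·log₂(P(3)) = -(0.024)·log₂(0.024) = 0.12914
  -P(4)·log₂(P(4)) = -(0.0147)·log₂(0.0147) = 0.08949
  -P(5)·log₂(P(5)) = -(0.2911)·log₂(0.2911) = 0.51828
H(P) = 0.24406 + 0.43500 + 0.12914 + 0.08949 + 0.51828 = 1.41597 bits

log₂(5) = 2.32193 bits

D_KL(P||U) = 2.32193 - 1.41597 = 0.90596 ≈ 0.9060 bits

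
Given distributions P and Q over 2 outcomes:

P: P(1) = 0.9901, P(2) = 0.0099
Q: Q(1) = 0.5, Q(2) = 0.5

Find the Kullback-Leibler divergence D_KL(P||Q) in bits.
0.9199 bits

D_KL(P||Q) = Σ P(x) log₂(P(x)/Q(x))

Computing term by term:
  P(1)·log₂(P(1)/Q(1)) = 0.9901·log₂(0.9901/0.5) = 0.97589
  P(2)·log₂(P(2)/Q(2)) = 0.0099·log₂(0.0099/0.5) = -0.05602

D_KL(P||Q) = 0.97589 - 0.05602 = 0.91987 ≈ 0.9199 bits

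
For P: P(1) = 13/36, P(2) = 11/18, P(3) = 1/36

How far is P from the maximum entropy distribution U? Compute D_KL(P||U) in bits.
0.4765 bits

U(i) = 1/3 for all i

D_KL(P||U) = Σ P(x) log₂(P(x) / (1/3))
           = Σ P(x) log₂(P(x)) + log₂(3)
           = log₂(3) - H(P)

H(P) = -Σ P(x) log₂(P(x)):
  -P(1)·log₂(P(1)) = -(13/36)·log₂(13/36) = 0.53065
  -P(2)·log₂(P(2)) = -(11/18)·log₂(11/18) = 0.43419
  -P(3)·log₂(P(3)) = -(1/36)·log₂(1/36) = 0.14361
H(P) = 0.53065 + 0.43419 + 0.14361 = 1.10845 bits

log₂(3) = 1.58496 bits

D_KL(P||U) = 1.58496 - 1.10845 = 0.47651 ≈ 0.4765 bits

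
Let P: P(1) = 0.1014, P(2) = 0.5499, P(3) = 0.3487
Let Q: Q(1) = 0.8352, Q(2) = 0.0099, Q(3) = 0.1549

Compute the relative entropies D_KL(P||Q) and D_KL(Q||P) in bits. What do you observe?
D_KL(P||Q) = 3.2867 bits, D_KL(Q||P) = 2.3020 bits. The two directions give different values (D_KL(P||Q) exceeds D_KL(Q||P) by 0.9847 bits): KL divergence is asymmetric.

D_KL(P||Q) = Σ P(x) log₂(P(x)/Q(x))

Computing term by term:
  P(1)·log₂(P(1)/Q(1)) = 0.1014·log₂(0.1014/0.8352) = -0.30847
  P(2)·log₂(P(2)/Q(2)) = 0.5499·log₂(0.5499/0.0099) = 3.18700
  P(3)·log₂(P(3)/Q(3)) = 0.3487·log₂(0.3487/0.1549) = 0.40821

D_KL(P||Q) = -0.30847 + 3.18700 + 0.40821 = 3.28674 ≈ 3.2867 bits

D_KL(Q||P) = Σ Q(x) log₂(Q(x)/P(x))

Computing term by term:
  Q(1)·log₂(Q(1)/P(1)) = 0.8352·log₂(0.8352/0.1014) = 2.54073
  Q(2)·log₂(Q(2)/P(2)) = 0.0099·log₂(0.0099/0.5499) = -0.05738
  Q(3)·log₂(Q(3)/P(3)) = 0.1549·log₂(0.1549/0.3487) = -0.18133

D_KL(Q||P) = 2.54073 - 0.05738 - 0.18133 = 2.30202 ≈ 2.3020 bits

These are NOT equal (difference: 0.9847 bits). KL divergence is asymmetric: D_KL(P||Q) ≠ D_KL(Q||P) in general.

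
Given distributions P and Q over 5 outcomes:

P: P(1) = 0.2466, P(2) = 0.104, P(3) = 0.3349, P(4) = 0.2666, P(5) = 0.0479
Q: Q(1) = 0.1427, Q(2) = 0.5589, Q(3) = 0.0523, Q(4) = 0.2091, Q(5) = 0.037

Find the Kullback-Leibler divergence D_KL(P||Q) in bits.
0.9507 bits

D_KL(P||Q) = Σ P(x) log₂(P(x)/Q(x))

Computing term by term:
  P(1)·log₂(P(1)/Q(1)) = 0.2466·log₂(0.2466/0.1427) = 0.19461
  P(2)·log₂(P(2)/Q(2)) = 0.104·log₂(0.104/0.5589) = -0.25230
  P(3)·log₂(P(3)/Q(3)) = 0.3349·log₂(0.3349/0.0523) = 0.89715
  P(4)·log₂(P(4)/Q(4)) = 0.2666·log₂(0.2666/0.2091) = 0.09344
  P(5)·log₂(P(5)/Q(5)) = 0.0479·log₂(0.0479/0.037) = 0.01784

D_KL(P||Q) = 0.19461 - 0.25230 + 0.89715 + 0.09344 + 0.01784 = 0.95074 ≈ 0.9507 bits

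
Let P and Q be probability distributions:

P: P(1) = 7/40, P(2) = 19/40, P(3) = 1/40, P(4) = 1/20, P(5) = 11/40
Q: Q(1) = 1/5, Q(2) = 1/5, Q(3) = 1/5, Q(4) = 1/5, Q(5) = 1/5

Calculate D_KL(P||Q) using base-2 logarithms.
0.5104 bits

D_KL(P||Q) = Σ P(x) log₂(P(x)/Q(x))

Computing term by term:
  P(1)·log₂(P(1)/Q(1)) = (7/40)·log₂((7/40)/(1/5)) = -0.03371
  P(2)·log₂(P(2)/Q(2)) = (19/40)·log₂((19/40)/(1/5)) = 0.59277
  P(3)·log₂(P(3)/Q(3)) = (1/40)·log₂((1/40)/(1/5)) = -0.07500
  P(4)·log₂(P(4)/Q(4)) = (1/20)·log₂((1/20)/(1/5)) = -0.10000
  P(5)·log₂(P(5)/Q(5)) = (11/40)·log₂((11/40)/(1/5)) = 0.12634

D_KL(P||Q) = -0.03371 + 0.59277 - 0.07500 - 0.10000 + 0.12634 = 0.51040 ≈ 0.5104 bits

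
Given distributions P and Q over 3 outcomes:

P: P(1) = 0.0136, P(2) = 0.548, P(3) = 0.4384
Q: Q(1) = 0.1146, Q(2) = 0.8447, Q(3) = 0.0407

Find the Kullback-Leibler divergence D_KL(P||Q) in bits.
1.1194 bits

D_KL(P||Q) = Σ P(x) log₂(P(x)/Q(x))

Computing term by term:
  P(1)·log₂(P(1)/Q(1)) = 0.0136·log₂(0.0136/0.1146) = -0.04182
  P(2)·log₂(P(2)/Q(2)) = 0.548·log₂(0.548/0.8447) = -0.34210
  P(3)·log₂(P(3)/Q(3)) = 0.4384·log₂(0.4384/0.0407) = 1.50334

D_KL(P||Q) = -0.04182 - 0.34210 + 1.50334 = 1.11942 ≈ 1.1194 bits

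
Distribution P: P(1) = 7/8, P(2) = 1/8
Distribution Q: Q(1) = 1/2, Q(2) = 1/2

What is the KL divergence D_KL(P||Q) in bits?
0.4564 bits

D_KL(P||Q) = Σ P(x) log₂(P(x)/Q(x))

Computing term by term:
  P(1)·log₂(P(1)/Q(1)) = (7/8)·log₂((7/8)/(1/2)) = 0.70644
  P(2)·log₂(P(2)/Q(2)) = (1/8)·log₂((1/8)/(1/2)) = -0.25000

D_KL(P||Q) = 0.70644 - 0.25000 = 0.45644 ≈ 0.4564 bits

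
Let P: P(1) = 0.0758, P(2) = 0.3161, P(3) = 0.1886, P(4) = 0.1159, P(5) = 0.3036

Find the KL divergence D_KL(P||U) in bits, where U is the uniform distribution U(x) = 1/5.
0.1783 bits

U(i) = 1/5 for all i

D_KL(P||U) = Σ P(x) log₂(P(x) / (1/5))
           = Σ P(x) log₂(P(x)) + log₂(5)
           = log₂(5) - H(P)

H(P) = -Σ P(x) log₂(P(x)):
  -P(1)·log₂(P(1)) = -(0.0758)·log₂(0.0758) = 0.28210
  -P(2)·log₂(P(2)) = -(0.3161)·log₂(0.3161) = 0.52522
  -P(3)·log₂(P(3)) = -(0.1886)·log₂(0.1886) = 0.45388
  -P(4)·log₂(P(4)) = -(0.1159)·log₂(0.1159) = 0.36034
  -P(5)·log₂(P(5)) = -(0.3036)·log₂(0.3036) = 0.52212
H(P) = 0.28210 + 0.52522 + 0.45388 + 0.36034 + 0.52212 = 2.14366 bits

log₂(5) = 2.32193 bits

D_KL(P||U) = 2.32193 - 2.14366 = 0.17827 ≈ 0.1783 bits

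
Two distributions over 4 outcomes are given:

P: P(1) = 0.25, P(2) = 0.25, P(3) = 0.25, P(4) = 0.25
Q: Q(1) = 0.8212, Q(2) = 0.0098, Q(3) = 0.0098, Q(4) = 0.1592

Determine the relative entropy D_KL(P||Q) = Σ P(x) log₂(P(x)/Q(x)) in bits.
2.0703 bits

D_KL(P||Q) = Σ P(x) log₂(P(x)/Q(x))

Computing term by term:
  P(1)·log₂(P(1)/Q(1)) = 0.25·log₂(0.25/0.8212) = -0.42895
  P(2)·log₂(P(2)/Q(2)) = 0.25·log₂(0.25/0.0098) = 1.16825
  P(3)·log₂(P(3)/Q(3)) = 0.25·log₂(0.25/0.0098) = 1.16825
  P(4)·log₂(P(4)/Q(4)) = 0.25·log₂(0.25/0.1592) = 0.16277

D_KL(P||Q) = -0.42895 + 1.16825 + 1.16825 + 0.16277 = 2.07032 ≈ 2.0703 bits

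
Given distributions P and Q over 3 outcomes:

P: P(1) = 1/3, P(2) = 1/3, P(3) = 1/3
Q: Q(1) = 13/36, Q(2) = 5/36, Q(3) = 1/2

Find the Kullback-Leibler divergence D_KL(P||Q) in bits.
0.1875 bits

D_KL(P||Q) = Σ P(x) log₂(P(x)/Q(x))

Computing term by term:
  P(1)·log₂(P(1)/Q(1)) = (1/3)·log₂((1/3)/(13/36)) = -0.03849
  P(2)·log₂(P(2)/Q(2)) = (1/3)·log₂((1/3)/(5/36)) = 0.42101
  P(3)·log₂(P(3)/Q(3)) = (1/3)·log₂((1/3)/(1/2)) = -0.19499

D_KL(P||Q) = -0.03849 + 0.42101 - 0.19499 = 0.18753 ≈ 0.1875 bits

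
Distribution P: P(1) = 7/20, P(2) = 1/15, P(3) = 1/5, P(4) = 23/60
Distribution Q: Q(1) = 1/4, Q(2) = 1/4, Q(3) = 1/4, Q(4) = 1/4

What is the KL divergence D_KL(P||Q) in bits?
0.2148 bits

D_KL(P||Q) = Σ P(x) log₂(P(x)/Q(x))

Computing term by term:
  P(1)·log₂(P(1)/Q(1)) = (7/20)·log₂((7/20)/(1/4)) = 0.16990
  P(2)·log₂(P(2)/Q(2)) = (1/15)·log₂((1/15)/(1/4)) = -0.12713
  P(3)·log₂(P(3)/Q(3)) = (1/5)·log₂((1/5)/(1/4)) = -0.06439
  P(4)·log₂(P(4)/Q(4)) = (23/60)·log₂((23/60)/(1/4)) = 0.23639

D_KL(P||Q) = 0.16990 - 0.12713 - 0.06439 + 0.23639 = 0.21477 ≈ 0.2148 bits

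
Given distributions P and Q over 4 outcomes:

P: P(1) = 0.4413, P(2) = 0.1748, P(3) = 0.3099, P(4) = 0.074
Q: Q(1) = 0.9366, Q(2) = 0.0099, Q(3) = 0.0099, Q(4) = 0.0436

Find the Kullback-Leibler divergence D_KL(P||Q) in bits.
1.8411 bits

D_KL(P||Q) = Σ P(x) log₂(P(x)/Q(x))

Computing term by term:
  P(1)·log₂(P(1)/Q(1)) = 0.4413·log₂(0.4413/0.9366) = -0.47911
  P(2)·log₂(P(2)/Q(2)) = 0.1748·log₂(0.1748/0.0099) = 0.72404
  P(3)·log₂(P(3)/Q(3)) = 0.3099·log₂(0.3099/0.0099) = 1.53965
  P(4)·log₂(P(4)/Q(4)) = 0.074·log₂(0.074/0.0436) = 0.05648

D_KL(P||Q) = -0.47911 + 0.72404 + 1.53965 + 0.05648 = 1.84106 ≈ 1.8411 bits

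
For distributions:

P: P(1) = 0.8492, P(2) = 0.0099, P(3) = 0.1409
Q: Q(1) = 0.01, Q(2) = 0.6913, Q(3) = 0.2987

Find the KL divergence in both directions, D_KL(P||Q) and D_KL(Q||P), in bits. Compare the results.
D_KL(P||Q) = 5.2283 bits, D_KL(Q||P) = 4.4944 bits. D_KL(P||Q) is larger than D_KL(Q||P) by 0.7339 bits; the two directions differ.

D_KL(P||Q) = Σ P(x) log₂(P(x)/Q(x))

Computing term by term:
  P(1)·log₂(P(1)/Q(1)) = 0.8492·log₂(0.8492/0.01) = 5.44170
  P(2)·log₂(P(2)/Q(2)) = 0.0099·log₂(0.0099/0.6913) = -0.06064
  P(3)·log₂(P(3)/Q(3)) = 0.1409·log₂(0.1409/0.2987) = -0.15274

D_KL(P||Q) = 5.44170 - 0.06064 - 0.15274 = 5.22832 ≈ 5.2283 bits

D_KL(Q||P) = Σ Q(x) log₂(Q(x)/P(x))

Computing term by term:
  Q(1)·log₂(Q(1)/P(1)) = 0.01·log₂(0.01/0.8492) = -0.06408
  Q(2)·log₂(Q(2)/P(2)) = 0.6913·log₂(0.6913/0.0099) = 4.23472
  Q(3)·log₂(Q(3)/P(3)) = 0.2987·log₂(0.2987/0.1409) = 0.32380

D_KL(Q||P) = -0.06408 + 4.23472 + 0.32380 = 4.49444 ≈ 4.4944 bits

These are NOT equal (difference: 0.7339 bits). KL divergence is asymmetric: D_KL(P||Q) ≠ D_KL(Q||P) in general.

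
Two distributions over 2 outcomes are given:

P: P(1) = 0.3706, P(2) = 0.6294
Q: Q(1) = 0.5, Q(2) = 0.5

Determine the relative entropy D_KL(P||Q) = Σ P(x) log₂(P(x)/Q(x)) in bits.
0.0489 bits

D_KL(P||Q) = Σ P(x) log₂(P(x)/Q(x))

Computing term by term:
  P(1)·log₂(P(1)/Q(1)) = 0.3706·log₂(0.3706/0.5) = -0.16012
  P(2)·log₂(P(2)/Q(2)) = 0.6294·log₂(0.6294/0.5) = 0.20899

D_KL(P||Q) = -0.16012 + 0.20899 = 0.04887 ≈ 0.0489 bits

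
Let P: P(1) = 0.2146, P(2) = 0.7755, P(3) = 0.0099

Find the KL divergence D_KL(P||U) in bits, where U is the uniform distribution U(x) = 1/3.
0.7581 bits

U(i) = 1/3 for all i

D_KL(P||U) = Σ P(x) log₂(P(x) / (1/3))
           = Σ P(x) log₂(P(x)) + log₂(3)
           = log₂(3) - H(P)

H(P) = -Σ P(x) log₂(P(x)):
  -P(1)·log₂(P(1)) = -(0.2146)·log₂(0.2146) = 0.47647
  -P(2)·log₂(P(2)) = -(0.7755)·log₂(0.7755) = 0.28445
  -P(3)·log₂(P(3)) = -(0.0099)·log₂(0.0099) = 0.06592
H(P) = 0.47647 + 0.28445 + 0.06592 = 0.82684 bits

log₂(3) = 1.58496 bits

D_KL(P||U) = 1.58496 - 0.82684 = 0.75812 ≈ 0.7581 bits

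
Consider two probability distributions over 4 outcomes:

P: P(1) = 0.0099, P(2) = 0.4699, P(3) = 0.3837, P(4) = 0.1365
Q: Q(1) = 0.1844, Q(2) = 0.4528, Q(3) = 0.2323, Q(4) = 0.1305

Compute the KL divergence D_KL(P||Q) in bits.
0.2700 bits

D_KL(P||Q) = Σ P(x) log₂(P(x)/Q(x))

Computing term by term:
  P(1)·log₂(P(1)/Q(1)) = 0.0099·log₂(0.0099/0.1844) = -0.04177
  P(2)·log₂(P(2)/Q(2)) = 0.4699·log₂(0.4699/0.4528) = 0.02513
  P(3)·log₂(P(3)/Q(3)) = 0.3837·log₂(0.3837/0.2323) = 0.27779
  P(4)·log₂(P(4)/Q(4)) = 0.1365·log₂(0.1365/0.1305) = 0.00885

D_KL(P||Q) = -0.04177 + 0.02513 + 0.27779 + 0.00885 = 0.27000 ≈ 0.2700 bits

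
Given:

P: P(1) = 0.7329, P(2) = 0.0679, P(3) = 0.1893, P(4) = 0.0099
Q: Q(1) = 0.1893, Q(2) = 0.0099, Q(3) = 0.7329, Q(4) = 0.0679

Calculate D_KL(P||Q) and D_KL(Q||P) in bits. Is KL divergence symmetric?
D_KL(P||Q) = 1.2227 bits, D_KL(Q||P) = 1.2227 bits. The two values coincide for this particular pair, but no — KL divergence is not symmetric in general.

D_KL(P||Q) = Σ P(x) log₂(P(x)/Q(x))

Computing term by term:
  P(1)·log₂(P(1)/Q(1)) = 0.7329·log₂(0.7329/0.1893) = 1.43131
  P(2)·log₂(P(2)/Q(2)) = 0.0679·log₂(0.0679/0.0099) = 0.18862
  P(3)·log₂(P(3)/Q(3)) = 0.1893·log₂(0.1893/0.7329) = -0.36969
  P(4)·log₂(P(4)/Q(4)) = 0.0099·log₂(0.0099/0.0679) = -0.02750

D_KL(P||Q) = 1.43131 + 0.18862 - 0.36969 - 0.02750 = 1.22274 ≈ 1.2227 bits

D_KL(Q||P) = Σ Q(x) log₂(Q(x)/P(x))

Computing term by term:
  Q(1)·log₂(Q(1)/P(1)) = 0.1893·log₂(0.1893/0.7329) = -0.36969
  Q(2)·log₂(Q(2)/P(2)) = 0.0099·log₂(0.0099/0.0679) = -0.02750
  Q(3)·log₂(Q(3)/P(3)) = 0.7329·log₂(0.7329/0.1893) = 1.43131
  Q(4)·log₂(Q(4)/P(4)) = 0.0679·log₂(0.0679/0.0099) = 0.18862

D_KL(Q||P) = -0.36969 - 0.02750 + 1.43131 + 0.18862 = 1.22274 ≈ 1.2227 bits

These ARE equal here. Q is P with outcomes relabeled (Q(1) = P(3), Q(2) = P(4), Q(3) = P(1), Q(4) = P(2)) by a relabeling that is its own inverse, so the two sums contain exactly the same terms in a different order. This is a special case — KL divergence is not symmetric in general: D_KL(P||Q) ≠ D_KL(Q||P) for most P, Q.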